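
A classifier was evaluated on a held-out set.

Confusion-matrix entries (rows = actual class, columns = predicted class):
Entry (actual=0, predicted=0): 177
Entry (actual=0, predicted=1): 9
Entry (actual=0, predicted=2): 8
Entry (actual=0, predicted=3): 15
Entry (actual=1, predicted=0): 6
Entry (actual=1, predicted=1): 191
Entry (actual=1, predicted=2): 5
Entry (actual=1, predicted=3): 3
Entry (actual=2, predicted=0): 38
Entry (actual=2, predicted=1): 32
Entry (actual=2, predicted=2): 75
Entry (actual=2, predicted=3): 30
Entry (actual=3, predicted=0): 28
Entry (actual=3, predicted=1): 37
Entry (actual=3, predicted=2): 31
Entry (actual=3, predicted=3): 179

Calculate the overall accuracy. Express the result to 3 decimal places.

0.720

Accuracy = trace / total = (177+191+75+179=622) / 864 = 622/864 = 0.720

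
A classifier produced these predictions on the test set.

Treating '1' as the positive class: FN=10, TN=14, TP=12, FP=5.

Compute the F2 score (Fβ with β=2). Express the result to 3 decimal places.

Fβ = (1+β²)·TP / ((1+β²)·TP + β²·FN + FP), with β²=4
= 5·12 / (5·12 + 4·10 + 5) = 0.571

0.571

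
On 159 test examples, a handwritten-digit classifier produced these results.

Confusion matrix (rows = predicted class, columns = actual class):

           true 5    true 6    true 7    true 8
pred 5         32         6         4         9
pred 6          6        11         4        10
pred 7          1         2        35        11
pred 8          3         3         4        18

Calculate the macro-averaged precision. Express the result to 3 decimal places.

Per-class precision (TP/(TP+FP)):
  5: TP=32, FP=6+4+9=19 → 32/51 = 0.6275
  6: TP=11, FP=6+4+10=20 → 11/31 = 0.3548
  7: TP=35, FP=1+2+11=14 → 35/49 = 0.7143
  8: TP=18, FP=3+3+4=10 → 18/28 = 0.6429
Macro-precision = mean = (0.6275 + 0.3548 + 0.7143 + 0.6429) / 4 = 0.585

0.585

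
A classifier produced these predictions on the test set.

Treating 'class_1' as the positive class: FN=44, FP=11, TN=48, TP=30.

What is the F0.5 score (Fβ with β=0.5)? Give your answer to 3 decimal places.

0.630

Fβ = (1+β²)·TP / ((1+β²)·TP + β²·FN + FP), with β²=1/4
= 1.25·30 / (1.25·30 + 0.25·44 + 11) = 0.630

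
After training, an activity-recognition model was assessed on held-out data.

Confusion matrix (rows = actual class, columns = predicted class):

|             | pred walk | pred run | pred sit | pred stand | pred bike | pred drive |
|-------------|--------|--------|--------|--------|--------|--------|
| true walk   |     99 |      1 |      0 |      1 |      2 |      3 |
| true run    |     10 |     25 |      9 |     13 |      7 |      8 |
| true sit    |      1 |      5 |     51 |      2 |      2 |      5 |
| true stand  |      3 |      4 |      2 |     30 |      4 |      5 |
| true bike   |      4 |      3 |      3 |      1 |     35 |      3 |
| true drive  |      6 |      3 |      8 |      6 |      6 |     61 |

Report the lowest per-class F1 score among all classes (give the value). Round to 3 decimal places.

Per-class F1 score (2·TP/(2·TP+FP+FN)):
  walk: TP=99, FP=10+1+3+4+6=24, FN=1+0+1+2+3=7 → 198/229 = 0.8646
  run: TP=25, FP=1+5+4+3+3=16, FN=10+9+13+7+8=47 → 50/113 = 0.4425
  sit: TP=51, FP=0+9+2+3+8=22, FN=1+5+2+2+5=15 → 102/139 = 0.7338
  stand: TP=30, FP=1+13+2+1+6=23, FN=3+4+2+4+5=18 → 60/101 = 0.5941
  bike: TP=35, FP=2+7+2+4+6=21, FN=4+3+3+1+3=14 → 70/105 = 0.6667
  drive: TP=61, FP=3+8+5+5+3=24, FN=6+3+8+6+6=29 → 122/175 = 0.6971
Lowest is class 'run' with F1 score = 0.442.

0.442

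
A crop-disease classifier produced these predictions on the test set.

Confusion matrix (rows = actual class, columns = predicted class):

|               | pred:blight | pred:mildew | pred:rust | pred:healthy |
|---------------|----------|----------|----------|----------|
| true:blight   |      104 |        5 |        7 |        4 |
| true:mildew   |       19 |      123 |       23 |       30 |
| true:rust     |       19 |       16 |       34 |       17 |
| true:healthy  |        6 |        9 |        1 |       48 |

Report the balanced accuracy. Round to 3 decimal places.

0.661

Balanced accuracy = mean of per-class recall.
  blight: recall = 104/120 = 0.8667
  mildew: recall = 123/195 = 0.6308
  rust: recall = 34/86 = 0.3953
  healthy: recall = 48/64 = 0.7500
Mean = (0.8667 + 0.6308 + 0.3953 + 0.7500) / 4 = 0.661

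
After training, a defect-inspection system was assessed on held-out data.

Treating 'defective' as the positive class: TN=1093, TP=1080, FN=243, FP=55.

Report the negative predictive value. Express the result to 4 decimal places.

0.8181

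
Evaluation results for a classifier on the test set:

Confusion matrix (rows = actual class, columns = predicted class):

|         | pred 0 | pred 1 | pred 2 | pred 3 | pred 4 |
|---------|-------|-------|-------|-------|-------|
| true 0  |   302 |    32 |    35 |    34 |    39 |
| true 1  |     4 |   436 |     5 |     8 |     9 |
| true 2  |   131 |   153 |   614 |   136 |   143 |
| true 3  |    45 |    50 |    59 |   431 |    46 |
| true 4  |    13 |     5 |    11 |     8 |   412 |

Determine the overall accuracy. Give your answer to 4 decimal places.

Accuracy = trace / total = (302+436+614+431+412=2195) / 3161 = 2195/3161 = 0.6944

0.6944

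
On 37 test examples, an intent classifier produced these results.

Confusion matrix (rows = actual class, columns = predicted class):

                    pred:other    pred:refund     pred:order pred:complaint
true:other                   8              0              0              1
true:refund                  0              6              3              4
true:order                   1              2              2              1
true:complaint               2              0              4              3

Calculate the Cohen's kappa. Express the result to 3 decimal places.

0.354

Observed agreement pₒ = trace/N = 19/37 = 0.5135
Expected agreement pₑ = Σ (rowᵢ·colᵢ)/N² = (9·11 + 13·8 + 6·9 + 9·9)/37² = 0.2469
κ = (pₒ − pₑ)/(1 − pₑ) = (0.5135 − 0.2469)/(1 − 0.2469) = 0.354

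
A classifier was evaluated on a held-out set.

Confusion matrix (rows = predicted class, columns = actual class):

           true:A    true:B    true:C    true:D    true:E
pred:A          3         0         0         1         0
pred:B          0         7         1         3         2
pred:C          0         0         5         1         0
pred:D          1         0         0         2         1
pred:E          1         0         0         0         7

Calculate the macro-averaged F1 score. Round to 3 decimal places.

Per-class F1 score (2·TP/(2·TP+FP+FN)):
  A: TP=3, FP=0+0+1+0=1, FN=0+0+1+1=2 → 6/9 = 0.6667
  B: TP=7, FP=0+1+3+2=6, FN=0+0+0+0=0 → 14/20 = 0.7000
  C: TP=5, FP=0+0+1+0=1, FN=0+1+0+0=1 → 10/12 = 0.8333
  D: TP=2, FP=1+0+0+1=2, FN=1+3+1+0=5 → 4/11 = 0.3636
  E: TP=7, FP=1+0+0+0=1, FN=0+2+0+1=3 → 14/18 = 0.7778
Macro-F1 score = mean = (0.6667 + 0.7000 + 0.8333 + 0.3636 + 0.7778) / 5 = 0.668

0.668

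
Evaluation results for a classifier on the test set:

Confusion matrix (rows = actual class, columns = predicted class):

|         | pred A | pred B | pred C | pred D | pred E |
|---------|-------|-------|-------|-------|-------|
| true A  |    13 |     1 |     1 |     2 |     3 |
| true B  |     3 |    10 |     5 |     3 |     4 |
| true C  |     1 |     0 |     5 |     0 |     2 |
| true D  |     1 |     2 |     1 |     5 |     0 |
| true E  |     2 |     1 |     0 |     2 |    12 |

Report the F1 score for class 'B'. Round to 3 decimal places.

F1 score = 2·TP/(2·TP+FP+FN).
B: TP=10, FP=1+0+2+1=4, FN=3+5+3+4=15 → 20/39 = 0.5128

0.513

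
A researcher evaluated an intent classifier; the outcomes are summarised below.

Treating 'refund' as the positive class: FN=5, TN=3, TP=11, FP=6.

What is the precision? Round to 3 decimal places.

Precision = TP/(TP+FP) = 11/(11+6) = 11/17 = 0.647

0.647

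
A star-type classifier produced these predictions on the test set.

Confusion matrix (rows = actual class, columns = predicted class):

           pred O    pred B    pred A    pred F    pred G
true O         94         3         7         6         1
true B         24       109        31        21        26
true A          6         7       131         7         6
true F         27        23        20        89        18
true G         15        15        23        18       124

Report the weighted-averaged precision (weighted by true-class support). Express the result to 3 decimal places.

0.654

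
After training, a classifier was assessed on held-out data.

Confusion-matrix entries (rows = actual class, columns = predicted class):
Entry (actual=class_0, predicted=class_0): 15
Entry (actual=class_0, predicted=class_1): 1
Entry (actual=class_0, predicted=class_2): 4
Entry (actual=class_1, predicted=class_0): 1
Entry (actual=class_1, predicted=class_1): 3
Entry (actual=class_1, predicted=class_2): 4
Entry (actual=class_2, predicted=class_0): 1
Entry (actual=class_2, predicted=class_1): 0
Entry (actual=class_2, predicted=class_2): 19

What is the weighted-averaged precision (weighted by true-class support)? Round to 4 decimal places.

Per-class precision (TP/(TP+FP)):
  class_0: TP=15, FP=1+1=2 → 15/17 = 0.88235
  class_1: TP=3, FP=1+0=1 → 3/4 = 0.75000
  class_2: TP=19, FP=4+4=8 → 19/27 = 0.70370
Weighted-precision = Σ (supportᵢ/N)·precisionᵢ with N=48: (20/48)·0.88235 + (8/48)·0.75000 + (20/48)·0.70370 = 0.7859

0.7859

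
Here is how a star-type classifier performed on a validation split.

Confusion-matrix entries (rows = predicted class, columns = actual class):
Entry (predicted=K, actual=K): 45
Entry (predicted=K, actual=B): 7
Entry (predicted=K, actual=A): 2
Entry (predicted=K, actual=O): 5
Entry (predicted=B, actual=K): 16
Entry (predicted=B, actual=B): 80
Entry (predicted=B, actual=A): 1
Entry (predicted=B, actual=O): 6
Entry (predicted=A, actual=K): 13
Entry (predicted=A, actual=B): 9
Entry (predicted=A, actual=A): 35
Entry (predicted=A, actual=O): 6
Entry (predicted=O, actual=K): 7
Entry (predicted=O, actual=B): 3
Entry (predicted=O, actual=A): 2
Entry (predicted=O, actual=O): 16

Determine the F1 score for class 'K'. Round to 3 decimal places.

0.643

F1 score = 2·TP/(2·TP+FP+FN).
K: TP=45, FP=7+2+5=14, FN=16+13+7=36 → 90/140 = 0.6429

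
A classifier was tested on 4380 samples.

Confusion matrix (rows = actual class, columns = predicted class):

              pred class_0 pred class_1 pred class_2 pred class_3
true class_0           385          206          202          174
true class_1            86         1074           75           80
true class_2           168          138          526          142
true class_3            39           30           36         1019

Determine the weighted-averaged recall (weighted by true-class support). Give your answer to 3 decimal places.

Per-class recall (TP/(TP+FN)):
  class_0: TP=385, FN=206+202+174=582 → 385/967 = 0.3981
  class_1: TP=1074, FN=86+75+80=241 → 1074/1315 = 0.8167
  class_2: TP=526, FN=168+138+142=448 → 526/974 = 0.5400
  class_3: TP=1019, FN=39+30+36=105 → 1019/1124 = 0.9066
Weighted-recall = Σ (supportᵢ/N)·recallᵢ with N=4380: (967/4380)·0.3981 + (1315/4380)·0.8167 + (974/4380)·0.5400 + (1124/4380)·0.9066 = 0.686

0.686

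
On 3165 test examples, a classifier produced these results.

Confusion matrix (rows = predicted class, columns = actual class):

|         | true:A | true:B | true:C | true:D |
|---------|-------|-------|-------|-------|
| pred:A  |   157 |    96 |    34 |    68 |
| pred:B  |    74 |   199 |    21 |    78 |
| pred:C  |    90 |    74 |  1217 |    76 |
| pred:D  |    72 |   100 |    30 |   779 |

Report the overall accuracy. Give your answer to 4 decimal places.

0.7431

Accuracy = trace / total = (157+199+1217+779=2352) / 3165 = 2352/3165 = 0.7431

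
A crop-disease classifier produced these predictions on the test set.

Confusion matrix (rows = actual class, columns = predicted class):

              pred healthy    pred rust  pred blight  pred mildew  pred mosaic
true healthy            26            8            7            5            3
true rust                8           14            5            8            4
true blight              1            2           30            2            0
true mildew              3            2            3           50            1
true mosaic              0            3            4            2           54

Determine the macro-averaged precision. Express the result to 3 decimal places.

0.679

Per-class precision (TP/(TP+FP)):
  healthy: TP=26, FP=8+1+3+0=12 → 26/38 = 0.6842
  rust: TP=14, FP=8+2+2+3=15 → 14/29 = 0.4828
  blight: TP=30, FP=7+5+3+4=19 → 30/49 = 0.6122
  mildew: TP=50, FP=5+8+2+2=17 → 50/67 = 0.7463
  mosaic: TP=54, FP=3+4+0+1=8 → 54/62 = 0.8710
Macro-precision = mean = (0.6842 + 0.4828 + 0.6122 + 0.7463 + 0.8710) / 5 = 0.679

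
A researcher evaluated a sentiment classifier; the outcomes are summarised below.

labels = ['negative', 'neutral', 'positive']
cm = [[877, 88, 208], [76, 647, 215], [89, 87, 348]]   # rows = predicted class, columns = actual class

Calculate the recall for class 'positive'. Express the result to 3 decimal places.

Take TP from the diagonal, FP from the rest of the 'positive' prediction marginal, FN from the rest of the 'positive' actual marginal.
recall = TP/(TP+FN).
positive: TP=348, FN=208+215=423 → 348/771 = 0.4514

0.451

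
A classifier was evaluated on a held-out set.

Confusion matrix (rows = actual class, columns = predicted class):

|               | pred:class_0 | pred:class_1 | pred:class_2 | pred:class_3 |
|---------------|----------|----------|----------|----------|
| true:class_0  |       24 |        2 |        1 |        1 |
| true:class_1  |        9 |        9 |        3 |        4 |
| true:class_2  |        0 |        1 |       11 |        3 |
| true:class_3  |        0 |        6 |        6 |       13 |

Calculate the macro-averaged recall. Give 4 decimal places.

Per-class recall (TP/(TP+FN)):
  class_0: TP=24, FN=2+1+1=4 → 24/28 = 0.85714
  class_1: TP=9, FN=9+3+4=16 → 9/25 = 0.36000
  class_2: TP=11, FN=0+1+3=4 → 11/15 = 0.73333
  class_3: TP=13, FN=0+6+6=12 → 13/25 = 0.52000
Macro-recall = mean = (0.85714 + 0.36000 + 0.73333 + 0.52000) / 4 = 0.6176

0.6176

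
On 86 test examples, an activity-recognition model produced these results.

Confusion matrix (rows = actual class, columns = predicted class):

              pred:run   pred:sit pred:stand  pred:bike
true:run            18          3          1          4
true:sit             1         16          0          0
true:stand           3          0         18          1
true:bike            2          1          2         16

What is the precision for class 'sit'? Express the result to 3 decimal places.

0.800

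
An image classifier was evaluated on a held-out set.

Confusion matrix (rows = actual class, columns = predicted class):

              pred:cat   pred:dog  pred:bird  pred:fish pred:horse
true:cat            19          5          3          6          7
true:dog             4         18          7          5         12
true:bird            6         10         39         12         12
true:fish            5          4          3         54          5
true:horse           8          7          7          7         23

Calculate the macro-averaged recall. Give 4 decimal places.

0.5126

Per-class recall (TP/(TP+FN)):
  cat: TP=19, FN=5+3+6+7=21 → 19/40 = 0.47500
  dog: TP=18, FN=4+7+5+12=28 → 18/46 = 0.39130
  bird: TP=39, FN=6+10+12+12=40 → 39/79 = 0.49367
  fish: TP=54, FN=5+4+3+5=17 → 54/71 = 0.76056
  horse: TP=23, FN=8+7+7+7=29 → 23/52 = 0.44231
Macro-recall = mean = (0.47500 + 0.39130 + 0.49367 + 0.76056 + 0.44231) / 5 = 0.5126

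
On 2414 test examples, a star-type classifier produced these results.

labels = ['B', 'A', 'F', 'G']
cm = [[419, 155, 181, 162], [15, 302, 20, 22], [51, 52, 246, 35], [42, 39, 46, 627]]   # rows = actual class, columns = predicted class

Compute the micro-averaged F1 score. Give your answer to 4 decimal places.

0.6603

Micro-averaging pools counts across classes: ΣTP=1594, ΣFP=820, ΣFN=820.
Micro-F1 score = 2·TP/(2·TP+FP+FN) on pooled counts = 0.6603 (equals overall accuracy in single-label multiclass).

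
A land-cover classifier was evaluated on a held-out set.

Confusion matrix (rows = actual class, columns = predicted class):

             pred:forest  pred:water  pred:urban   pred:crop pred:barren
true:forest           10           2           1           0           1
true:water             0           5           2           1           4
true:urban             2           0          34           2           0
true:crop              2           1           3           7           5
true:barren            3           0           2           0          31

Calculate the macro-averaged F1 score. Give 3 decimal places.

0.660

Per-class F1 score (2·TP/(2·TP+FP+FN)):
  forest: TP=10, FP=0+2+2+3=7, FN=2+1+0+1=4 → 20/31 = 0.6452
  water: TP=5, FP=2+0+1+0=3, FN=0+2+1+4=7 → 10/20 = 0.5000
  urban: TP=34, FP=1+2+3+2=8, FN=2+0+2+0=4 → 68/80 = 0.8500
  crop: TP=7, FP=0+1+2+0=3, FN=2+1+3+5=11 → 14/28 = 0.5000
  barren: TP=31, FP=1+4+0+5=10, FN=3+0+2+0=5 → 62/77 = 0.8052
Macro-F1 score = mean = (0.6452 + 0.5000 + 0.8500 + 0.5000 + 0.8052) / 5 = 0.660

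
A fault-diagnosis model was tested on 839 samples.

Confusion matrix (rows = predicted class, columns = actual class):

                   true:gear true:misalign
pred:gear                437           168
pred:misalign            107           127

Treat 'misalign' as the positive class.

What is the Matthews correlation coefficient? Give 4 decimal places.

0.2489

MCC = (TP·TN − FP·FN) / √((TP+FP)(TP+FN)(TN+FP)(TN+FN))
Numerator = 127·437 − 107·168 = 37523
Denominator = √(234·295·544·605) = √22719153600 = 150728.7418
MCC = 37523 / 150728.7418 = 0.2489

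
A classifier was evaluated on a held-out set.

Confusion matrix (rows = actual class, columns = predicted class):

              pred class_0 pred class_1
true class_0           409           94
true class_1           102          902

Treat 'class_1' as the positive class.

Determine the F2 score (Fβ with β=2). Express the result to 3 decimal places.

0.900

Fβ = (1+β²)·TP / ((1+β²)·TP + β²·FN + FP), with β²=4
= 5·902 / (5·902 + 4·102 + 94) = 0.900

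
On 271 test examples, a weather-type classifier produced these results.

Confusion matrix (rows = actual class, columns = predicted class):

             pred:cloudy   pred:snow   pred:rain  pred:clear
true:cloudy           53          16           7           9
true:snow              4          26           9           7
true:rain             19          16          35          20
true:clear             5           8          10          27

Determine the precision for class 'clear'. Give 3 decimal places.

Take TP from the diagonal, FP from the rest of the 'clear' prediction marginal, FN from the rest of the 'clear' actual marginal.
precision = TP/(TP+FP).
clear: TP=27, FP=9+7+20=36 → 27/63 = 0.4286

0.429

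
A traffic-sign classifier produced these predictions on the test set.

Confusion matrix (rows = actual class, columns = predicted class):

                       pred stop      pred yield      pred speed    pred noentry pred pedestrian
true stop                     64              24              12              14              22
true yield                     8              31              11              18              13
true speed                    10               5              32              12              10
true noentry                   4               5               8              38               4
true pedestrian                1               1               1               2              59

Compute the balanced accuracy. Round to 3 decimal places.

Balanced accuracy = mean of per-class recall.
  stop: recall = 64/136 = 0.4706
  yield: recall = 31/81 = 0.3827
  speed: recall = 32/69 = 0.4638
  noentry: recall = 38/59 = 0.6441
  pedestrian: recall = 59/64 = 0.9219
Mean = (0.4706 + 0.3827 + 0.4638 + 0.6441 + 0.9219) / 5 = 0.577

0.577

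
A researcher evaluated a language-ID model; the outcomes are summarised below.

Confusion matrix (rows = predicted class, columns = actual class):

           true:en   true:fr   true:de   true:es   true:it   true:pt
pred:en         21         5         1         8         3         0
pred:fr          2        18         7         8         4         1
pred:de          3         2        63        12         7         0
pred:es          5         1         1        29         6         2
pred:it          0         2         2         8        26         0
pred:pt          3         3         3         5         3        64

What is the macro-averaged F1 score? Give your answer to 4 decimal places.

0.6383

Per-class F1 score (2·TP/(2·TP+FP+FN)):
  en: TP=21, FP=5+1+8+3+0=17, FN=2+3+5+0+3=13 → 42/72 = 0.58333
  fr: TP=18, FP=2+7+8+4+1=22, FN=5+2+1+2+3=13 → 36/71 = 0.50704
  de: TP=63, FP=3+2+12+7+0=24, FN=1+7+1+2+3=14 → 126/164 = 0.76829
  es: TP=29, FP=5+1+1+6+2=15, FN=8+8+12+8+5=41 → 58/114 = 0.50877
  it: TP=26, FP=0+2+2+8+0=12, FN=3+4+7+6+3=23 → 52/87 = 0.59770
  pt: TP=64, FP=3+3+3+5+3=17, FN=0+1+0+2+0=3 → 128/148 = 0.86486
Macro-F1 score = mean = (0.58333 + 0.50704 + 0.76829 + 0.50877 + 0.59770 + 0.86486) / 6 = 0.6383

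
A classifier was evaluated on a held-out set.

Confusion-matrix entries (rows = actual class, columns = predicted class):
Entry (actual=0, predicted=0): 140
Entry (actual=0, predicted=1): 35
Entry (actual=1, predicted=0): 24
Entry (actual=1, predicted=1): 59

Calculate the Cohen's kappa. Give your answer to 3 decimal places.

0.494

Observed agreement pₒ = trace/N = 199/258 = 0.7713
Expected agreement pₑ = Σ (rowᵢ·colᵢ)/N² = (175·164 + 83·94)/258² = 0.5484
κ = (pₒ − pₑ)/(1 − pₑ) = (0.7713 − 0.5484)/(1 − 0.5484) = 0.494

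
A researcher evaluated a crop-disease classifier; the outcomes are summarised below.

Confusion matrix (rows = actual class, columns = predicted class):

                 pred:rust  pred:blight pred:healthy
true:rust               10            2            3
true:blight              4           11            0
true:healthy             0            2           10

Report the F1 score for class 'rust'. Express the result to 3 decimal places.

Treat 'rust' as positive and all other classes as negative.
F1 score = 2·TP/(2·TP+FP+FN).
rust: TP=10, FP=4+0=4, FN=2+3=5 → 20/29 = 0.6897

0.690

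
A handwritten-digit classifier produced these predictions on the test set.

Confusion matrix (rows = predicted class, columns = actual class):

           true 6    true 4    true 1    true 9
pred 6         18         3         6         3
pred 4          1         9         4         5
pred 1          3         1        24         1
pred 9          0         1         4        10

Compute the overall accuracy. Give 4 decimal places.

0.6559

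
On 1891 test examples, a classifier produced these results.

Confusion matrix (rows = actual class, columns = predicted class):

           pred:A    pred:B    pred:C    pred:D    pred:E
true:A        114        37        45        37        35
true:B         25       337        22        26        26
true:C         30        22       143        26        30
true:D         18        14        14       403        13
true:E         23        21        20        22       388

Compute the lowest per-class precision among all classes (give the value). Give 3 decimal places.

Per-class precision (TP/(TP+FP)):
  A: TP=114, FP=25+30+18+23=96 → 114/210 = 0.5429
  B: TP=337, FP=37+22+14+21=94 → 337/431 = 0.7819
  C: TP=143, FP=45+22+14+20=101 → 143/244 = 0.5861
  D: TP=403, FP=37+26+26+22=111 → 403/514 = 0.7840
  E: TP=388, FP=35+26+30+13=104 → 388/492 = 0.7886
Lowest is class 'A' with precision = 0.543.

0.543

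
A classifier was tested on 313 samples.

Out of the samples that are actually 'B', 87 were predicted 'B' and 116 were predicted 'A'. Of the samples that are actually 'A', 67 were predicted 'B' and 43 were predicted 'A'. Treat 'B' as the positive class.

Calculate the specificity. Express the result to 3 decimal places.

0.391

Specificity = TN/(TN+FP) = 43/(43+67) = 0.391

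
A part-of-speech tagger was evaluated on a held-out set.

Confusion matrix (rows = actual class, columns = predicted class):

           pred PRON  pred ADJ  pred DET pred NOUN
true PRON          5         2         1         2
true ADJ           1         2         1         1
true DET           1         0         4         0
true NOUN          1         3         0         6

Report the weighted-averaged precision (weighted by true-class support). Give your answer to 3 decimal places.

0.589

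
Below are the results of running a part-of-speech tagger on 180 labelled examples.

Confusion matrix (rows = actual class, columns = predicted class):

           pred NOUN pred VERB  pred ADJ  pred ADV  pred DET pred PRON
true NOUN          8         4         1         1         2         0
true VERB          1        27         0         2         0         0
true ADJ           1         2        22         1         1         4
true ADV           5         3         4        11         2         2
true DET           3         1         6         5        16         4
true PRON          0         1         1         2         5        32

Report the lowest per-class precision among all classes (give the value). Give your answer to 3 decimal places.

Per-class precision (TP/(TP+FP)):
  NOUN: TP=8, FP=1+1+5+3+0=10 → 8/18 = 0.4444
  VERB: TP=27, FP=4+2+3+1+1=11 → 27/38 = 0.7105
  ADJ: TP=22, FP=1+0+4+6+1=12 → 22/34 = 0.6471
  ADV: TP=11, FP=1+2+1+5+2=11 → 11/22 = 0.5000
  DET: TP=16, FP=2+0+1+2+5=10 → 16/26 = 0.6154
  PRON: TP=32, FP=0+0+4+2+4=10 → 32/42 = 0.7619
Lowest is class 'NOUN' with precision = 0.444.

0.444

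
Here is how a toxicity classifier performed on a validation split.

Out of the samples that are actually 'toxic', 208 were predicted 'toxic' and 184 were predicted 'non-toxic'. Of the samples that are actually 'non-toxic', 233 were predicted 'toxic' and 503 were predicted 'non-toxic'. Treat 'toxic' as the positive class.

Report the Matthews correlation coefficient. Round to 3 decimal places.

MCC = (TP·TN − FP·FN) / √((TP+FP)(TP+FN)(TN+FP)(TN+FN))
Numerator = 208·503 − 233·184 = 61752
Denominator = √(441·392·736·687) = √87409615104 = 295651.1713
MCC = 61752 / 295651.1713 = 0.209

0.209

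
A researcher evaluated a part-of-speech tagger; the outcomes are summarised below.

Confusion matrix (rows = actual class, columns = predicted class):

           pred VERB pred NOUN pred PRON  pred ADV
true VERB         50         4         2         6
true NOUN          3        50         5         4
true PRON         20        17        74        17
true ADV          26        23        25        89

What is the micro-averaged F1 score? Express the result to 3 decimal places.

0.634

Micro-averaging pools counts across classes: ΣTP=263, ΣFP=152, ΣFN=152.
Micro-F1 score = 2·TP/(2·TP+FP+FN) on pooled counts = 0.634 (equals overall accuracy in single-label multiclass).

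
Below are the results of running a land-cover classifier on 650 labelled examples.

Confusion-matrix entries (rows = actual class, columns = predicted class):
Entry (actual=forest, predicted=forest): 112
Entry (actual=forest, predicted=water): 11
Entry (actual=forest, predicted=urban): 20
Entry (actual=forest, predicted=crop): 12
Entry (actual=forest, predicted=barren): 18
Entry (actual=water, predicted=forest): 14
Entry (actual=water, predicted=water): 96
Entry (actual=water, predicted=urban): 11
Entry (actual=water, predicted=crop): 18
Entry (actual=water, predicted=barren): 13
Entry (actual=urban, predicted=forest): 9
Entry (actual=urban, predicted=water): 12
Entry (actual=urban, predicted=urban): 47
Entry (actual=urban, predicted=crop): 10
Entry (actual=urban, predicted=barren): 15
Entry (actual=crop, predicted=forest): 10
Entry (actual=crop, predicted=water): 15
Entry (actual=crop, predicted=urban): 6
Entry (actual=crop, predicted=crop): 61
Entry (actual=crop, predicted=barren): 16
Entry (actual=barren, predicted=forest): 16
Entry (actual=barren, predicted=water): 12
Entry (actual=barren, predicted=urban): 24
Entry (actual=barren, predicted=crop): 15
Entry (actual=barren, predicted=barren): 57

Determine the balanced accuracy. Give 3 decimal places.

0.562

Balanced accuracy = mean of per-class recall.
  forest: recall = 112/173 = 0.6474
  water: recall = 96/152 = 0.6316
  urban: recall = 47/93 = 0.5054
  crop: recall = 61/108 = 0.5648
  barren: recall = 57/124 = 0.4597
Mean = (0.6474 + 0.6316 + 0.5054 + 0.5648 + 0.4597) / 5 = 0.562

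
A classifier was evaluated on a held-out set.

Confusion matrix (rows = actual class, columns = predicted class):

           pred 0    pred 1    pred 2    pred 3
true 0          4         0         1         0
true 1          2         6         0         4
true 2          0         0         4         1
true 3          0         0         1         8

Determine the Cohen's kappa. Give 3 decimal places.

Observed agreement pₒ = trace/N = 22/31 = 0.7097
Expected agreement pₑ = Σ (rowᵢ·colᵢ)/N² = (5·6 + 12·6 + 5·6 + 9·13)/31² = 0.2591
κ = (pₒ − pₑ)/(1 − pₑ) = (0.7097 − 0.2591)/(1 − 0.2591) = 0.608

0.608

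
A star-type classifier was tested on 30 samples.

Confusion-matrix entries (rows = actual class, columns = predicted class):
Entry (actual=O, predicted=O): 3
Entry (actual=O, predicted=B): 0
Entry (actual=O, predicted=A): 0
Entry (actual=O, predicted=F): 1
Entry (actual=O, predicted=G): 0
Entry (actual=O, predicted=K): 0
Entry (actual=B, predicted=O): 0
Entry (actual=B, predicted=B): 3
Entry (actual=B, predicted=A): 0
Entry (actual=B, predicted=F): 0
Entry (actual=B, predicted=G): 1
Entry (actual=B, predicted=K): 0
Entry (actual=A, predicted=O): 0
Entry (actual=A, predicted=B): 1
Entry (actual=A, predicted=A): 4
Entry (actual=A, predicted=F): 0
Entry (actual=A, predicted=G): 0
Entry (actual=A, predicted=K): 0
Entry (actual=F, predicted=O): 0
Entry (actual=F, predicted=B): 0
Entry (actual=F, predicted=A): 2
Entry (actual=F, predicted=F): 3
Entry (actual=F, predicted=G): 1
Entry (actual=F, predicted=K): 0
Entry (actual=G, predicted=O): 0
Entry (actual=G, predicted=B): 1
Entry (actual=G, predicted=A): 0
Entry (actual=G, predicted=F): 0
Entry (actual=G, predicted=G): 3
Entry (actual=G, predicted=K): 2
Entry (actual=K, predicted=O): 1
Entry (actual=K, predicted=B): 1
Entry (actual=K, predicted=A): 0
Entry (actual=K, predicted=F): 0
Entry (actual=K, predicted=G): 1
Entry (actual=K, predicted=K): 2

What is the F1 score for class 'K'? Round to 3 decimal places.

One-vs-rest for 'K': TP = diagonal; FP = other classes predicted 'K'; FN = 'K' predicted as other.
F1 score = 2·TP/(2·TP+FP+FN).
K: TP=2, FP=0+0+0+0+2=2, FN=1+1+0+0+1=3 → 4/9 = 0.4444

0.444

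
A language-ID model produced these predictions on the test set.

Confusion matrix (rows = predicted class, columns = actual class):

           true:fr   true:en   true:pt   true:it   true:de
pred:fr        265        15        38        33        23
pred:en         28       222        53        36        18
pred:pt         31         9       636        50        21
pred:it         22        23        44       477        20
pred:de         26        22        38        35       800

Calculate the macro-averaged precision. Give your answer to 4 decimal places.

Per-class precision (TP/(TP+FP)):
  fr: TP=265, FP=15+38+33+23=109 → 265/374 = 0.70856
  en: TP=222, FP=28+53+36+18=135 → 222/357 = 0.62185
  pt: TP=636, FP=31+9+50+21=111 → 636/747 = 0.85141
  it: TP=477, FP=22+23+44+20=109 → 477/586 = 0.81399
  de: TP=800, FP=26+22+38+35=121 → 800/921 = 0.86862
Macro-precision = mean = (0.70856 + 0.62185 + 0.85141 + 0.81399 + 0.86862) / 5 = 0.7729

0.7729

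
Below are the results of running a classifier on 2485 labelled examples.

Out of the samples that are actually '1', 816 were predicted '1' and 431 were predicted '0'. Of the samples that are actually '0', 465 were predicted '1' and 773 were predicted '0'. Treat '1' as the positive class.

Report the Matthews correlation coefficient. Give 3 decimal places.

0.279

MCC = (TP·TN − FP·FN) / √((TP+FP)(TP+FN)(TN+FP)(TN+FN))
Numerator = 816·773 − 465·431 = 430353
Denominator = √(1281·1247·1238·1204) = √2381018198664 = 1543054.8268
MCC = 430353 / 1543054.8268 = 0.279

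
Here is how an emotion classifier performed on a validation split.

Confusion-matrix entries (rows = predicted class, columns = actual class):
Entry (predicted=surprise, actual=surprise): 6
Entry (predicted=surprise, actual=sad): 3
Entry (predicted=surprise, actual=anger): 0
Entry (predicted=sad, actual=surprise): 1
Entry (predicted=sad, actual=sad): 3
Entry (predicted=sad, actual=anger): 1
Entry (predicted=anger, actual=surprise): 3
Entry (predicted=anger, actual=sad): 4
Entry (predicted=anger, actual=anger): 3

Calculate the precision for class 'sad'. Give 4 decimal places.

One-vs-rest for 'sad': TP = diagonal; FP = other classes predicted 'sad'; FN = 'sad' predicted as other.
precision = TP/(TP+FP).
sad: TP=3, FP=1+1=2 → 3/5 = 0.60000

0.6000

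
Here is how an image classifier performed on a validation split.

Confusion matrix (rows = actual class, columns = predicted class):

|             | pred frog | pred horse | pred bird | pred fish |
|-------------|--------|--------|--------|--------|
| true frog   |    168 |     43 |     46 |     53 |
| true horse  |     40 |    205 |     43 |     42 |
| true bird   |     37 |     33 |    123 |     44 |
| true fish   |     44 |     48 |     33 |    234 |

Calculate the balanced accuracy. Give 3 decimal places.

Balanced accuracy = mean of per-class recall.
  frog: recall = 168/310 = 0.5419
  horse: recall = 205/330 = 0.6212
  bird: recall = 123/237 = 0.5190
  fish: recall = 234/359 = 0.6518
Mean = (0.5419 + 0.6212 + 0.5190 + 0.6518) / 4 = 0.583

0.583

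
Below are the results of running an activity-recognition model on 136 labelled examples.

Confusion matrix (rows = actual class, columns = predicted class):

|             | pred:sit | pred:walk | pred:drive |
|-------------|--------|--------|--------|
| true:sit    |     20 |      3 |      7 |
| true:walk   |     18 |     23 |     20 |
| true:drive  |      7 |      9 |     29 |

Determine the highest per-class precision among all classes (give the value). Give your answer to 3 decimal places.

Per-class precision (TP/(TP+FP)):
  sit: TP=20, FP=18+7=25 → 20/45 = 0.4444
  walk: TP=23, FP=3+9=12 → 23/35 = 0.6571
  drive: TP=29, FP=7+20=27 → 29/56 = 0.5179
Highest is class 'walk' with precision = 0.657.

0.657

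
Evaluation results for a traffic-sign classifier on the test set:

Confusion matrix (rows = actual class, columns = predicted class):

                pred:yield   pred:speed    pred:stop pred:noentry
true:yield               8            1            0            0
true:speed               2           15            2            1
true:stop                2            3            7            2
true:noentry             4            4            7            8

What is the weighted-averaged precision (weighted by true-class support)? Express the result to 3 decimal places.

Per-class precision (TP/(TP+FP)):
  yield: TP=8, FP=2+2+4=8 → 8/16 = 0.5000
  speed: TP=15, FP=1+3+4=8 → 15/23 = 0.6522
  stop: TP=7, FP=0+2+7=9 → 7/16 = 0.4375
  noentry: TP=8, FP=0+1+2=3 → 8/11 = 0.7273
Weighted-precision = Σ (supportᵢ/N)·precisionᵢ with N=66: (9/66)·0.5000 + (20/66)·0.6522 + (14/66)·0.4375 + (23/66)·0.7273 = 0.612

0.612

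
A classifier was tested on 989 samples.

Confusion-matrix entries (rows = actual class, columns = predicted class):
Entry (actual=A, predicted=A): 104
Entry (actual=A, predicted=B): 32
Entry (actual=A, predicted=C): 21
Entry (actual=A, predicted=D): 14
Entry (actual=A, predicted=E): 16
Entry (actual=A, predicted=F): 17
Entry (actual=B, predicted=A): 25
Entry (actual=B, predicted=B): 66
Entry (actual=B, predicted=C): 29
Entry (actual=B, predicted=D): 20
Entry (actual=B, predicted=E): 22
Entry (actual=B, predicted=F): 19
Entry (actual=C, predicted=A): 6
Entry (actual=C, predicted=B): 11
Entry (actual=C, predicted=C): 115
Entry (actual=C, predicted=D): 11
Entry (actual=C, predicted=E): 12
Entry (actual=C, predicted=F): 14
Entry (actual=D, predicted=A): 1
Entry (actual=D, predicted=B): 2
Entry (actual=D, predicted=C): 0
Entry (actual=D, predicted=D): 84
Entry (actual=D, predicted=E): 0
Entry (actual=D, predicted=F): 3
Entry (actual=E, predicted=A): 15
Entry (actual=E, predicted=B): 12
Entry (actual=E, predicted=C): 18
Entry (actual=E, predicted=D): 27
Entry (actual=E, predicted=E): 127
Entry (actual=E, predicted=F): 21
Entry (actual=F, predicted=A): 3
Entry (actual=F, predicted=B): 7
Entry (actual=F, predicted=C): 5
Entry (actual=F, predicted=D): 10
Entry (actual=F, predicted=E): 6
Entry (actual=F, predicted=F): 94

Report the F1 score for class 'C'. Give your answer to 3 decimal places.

Take TP from the diagonal, FP from the rest of the 'C' prediction marginal, FN from the rest of the 'C' actual marginal.
F1 score = 2·TP/(2·TP+FP+FN).
C: TP=115, FP=21+29+0+18+5=73, FN=6+11+11+12+14=54 → 230/357 = 0.6443

0.644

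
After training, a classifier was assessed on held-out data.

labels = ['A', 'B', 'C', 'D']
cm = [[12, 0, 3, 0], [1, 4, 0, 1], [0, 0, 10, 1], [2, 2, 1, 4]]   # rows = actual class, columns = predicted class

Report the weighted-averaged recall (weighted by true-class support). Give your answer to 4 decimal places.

Per-class recall (TP/(TP+FN)):
  A: TP=12, FN=0+3+0=3 → 12/15 = 0.80000
  B: TP=4, FN=1+0+1=2 → 4/6 = 0.66667
  C: TP=10, FN=0+0+1=1 → 10/11 = 0.90909
  D: TP=4, FN=2+2+1=5 → 4/9 = 0.44444
Weighted-recall = Σ (supportᵢ/N)·recallᵢ with N=41: (15/41)·0.80000 + (6/41)·0.66667 + (11/41)·0.90909 + (9/41)·0.44444 = 0.7317

0.7317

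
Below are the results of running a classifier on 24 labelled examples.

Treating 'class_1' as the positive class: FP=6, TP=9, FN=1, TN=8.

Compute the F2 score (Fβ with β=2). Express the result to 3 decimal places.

0.818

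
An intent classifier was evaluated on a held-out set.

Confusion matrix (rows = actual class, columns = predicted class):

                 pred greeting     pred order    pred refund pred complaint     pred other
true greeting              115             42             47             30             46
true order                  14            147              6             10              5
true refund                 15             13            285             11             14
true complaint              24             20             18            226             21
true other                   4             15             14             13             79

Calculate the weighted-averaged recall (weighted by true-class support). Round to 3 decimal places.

Per-class recall (TP/(TP+FN)):
  greeting: TP=115, FN=42+47+30+46=165 → 115/280 = 0.4107
  order: TP=147, FN=14+6+10+5=35 → 147/182 = 0.8077
  refund: TP=285, FN=15+13+11+14=53 → 285/338 = 0.8432
  complaint: TP=226, FN=24+20+18+21=83 → 226/309 = 0.7314
  other: TP=79, FN=4+15+14+13=46 → 79/125 = 0.6320
Weighted-recall = Σ (supportᵢ/N)·recallᵢ with N=1234: (280/1234)·0.4107 + (182/1234)·0.8077 + (338/1234)·0.8432 + (309/1234)·0.7314 + (125/1234)·0.6320 = 0.690

0.690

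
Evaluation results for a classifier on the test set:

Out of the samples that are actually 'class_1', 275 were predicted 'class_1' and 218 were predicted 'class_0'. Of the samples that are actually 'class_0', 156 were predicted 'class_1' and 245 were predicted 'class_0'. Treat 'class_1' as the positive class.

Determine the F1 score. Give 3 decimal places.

Precision = TP/(TP+FP) = 275/431 = 0.6381
Recall = TP/(TP+FN) = 275/493 = 0.5578
F1 = 2·TP/(2·TP+FP+FN) = 550/924 = 0.595

0.595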